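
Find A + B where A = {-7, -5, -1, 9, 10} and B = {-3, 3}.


A + B = {a + b : a ∈ A, b ∈ B}.
Enumerate all |A|·|B| = 5·2 = 10 pairs (a, b) and collect distinct sums.
a = -7: -7+-3=-10, -7+3=-4
a = -5: -5+-3=-8, -5+3=-2
a = -1: -1+-3=-4, -1+3=2
a = 9: 9+-3=6, 9+3=12
a = 10: 10+-3=7, 10+3=13
Collecting distinct sums: A + B = {-10, -8, -4, -2, 2, 6, 7, 12, 13}
|A + B| = 9

A + B = {-10, -8, -4, -2, 2, 6, 7, 12, 13}


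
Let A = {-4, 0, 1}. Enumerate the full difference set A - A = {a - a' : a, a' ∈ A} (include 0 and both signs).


A - A = {a - a' : a, a' ∈ A}.
Compute a - a' for each ordered pair (a, a'):
a = -4: -4--4=0, -4-0=-4, -4-1=-5
a = 0: 0--4=4, 0-0=0, 0-1=-1
a = 1: 1--4=5, 1-0=1, 1-1=0
Collecting distinct values (and noting 0 appears from a-a):
A - A = {-5, -4, -1, 0, 1, 4, 5}
|A - A| = 7

A - A = {-5, -4, -1, 0, 1, 4, 5}


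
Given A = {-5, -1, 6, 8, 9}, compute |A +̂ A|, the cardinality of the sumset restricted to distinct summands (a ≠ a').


Restricted sumset: A +̂ A = {a + a' : a ∈ A, a' ∈ A, a ≠ a'}.
Equivalently, take A + A and drop any sum 2a that is achievable ONLY as a + a for a ∈ A (i.e. sums representable only with equal summands).
Enumerate pairs (a, a') with a < a' (symmetric, so each unordered pair gives one sum; this covers all a ≠ a'):
  -5 + -1 = -6
  -5 + 6 = 1
  -5 + 8 = 3
  -5 + 9 = 4
  -1 + 6 = 5
  -1 + 8 = 7
  -1 + 9 = 8
  6 + 8 = 14
  6 + 9 = 15
  8 + 9 = 17
Collected distinct sums: {-6, 1, 3, 4, 5, 7, 8, 14, 15, 17}
|A +̂ A| = 10
(Reference bound: |A +̂ A| ≥ 2|A| - 3 for |A| ≥ 2, with |A| = 5 giving ≥ 7.)

|A +̂ A| = 10


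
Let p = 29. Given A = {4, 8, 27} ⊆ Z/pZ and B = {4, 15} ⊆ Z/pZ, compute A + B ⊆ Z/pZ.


Work in Z/29Z: reduce every sum a + b modulo 29.
Enumerate all 6 pairs:
a = 4: 4+4=8, 4+15=19
a = 8: 8+4=12, 8+15=23
a = 27: 27+4=2, 27+15=13
Distinct residues collected: {2, 8, 12, 13, 19, 23}
|A + B| = 6 (out of 29 total residues).

A + B = {2, 8, 12, 13, 19, 23}


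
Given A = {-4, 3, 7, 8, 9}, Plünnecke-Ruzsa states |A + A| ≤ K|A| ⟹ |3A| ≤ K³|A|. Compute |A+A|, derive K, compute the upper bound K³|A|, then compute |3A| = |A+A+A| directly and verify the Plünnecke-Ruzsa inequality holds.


|A| = 5.
Step 1: Compute A + A by enumerating all 25 pairs.
A + A = {-8, -1, 3, 4, 5, 6, 10, 11, 12, 14, 15, 16, 17, 18}, so |A + A| = 14.
Step 2: Doubling constant K = |A + A|/|A| = 14/5 = 14/5 ≈ 2.8000.
Step 3: Plünnecke-Ruzsa gives |3A| ≤ K³·|A| = (2.8000)³ · 5 ≈ 109.7600.
Step 4: Compute 3A = A + A + A directly by enumerating all triples (a,b,c) ∈ A³; |3A| = 27.
Step 5: Check 27 ≤ 109.7600? Yes ✓.

K = 14/5, Plünnecke-Ruzsa bound K³|A| ≈ 109.7600, |3A| = 27, inequality holds.


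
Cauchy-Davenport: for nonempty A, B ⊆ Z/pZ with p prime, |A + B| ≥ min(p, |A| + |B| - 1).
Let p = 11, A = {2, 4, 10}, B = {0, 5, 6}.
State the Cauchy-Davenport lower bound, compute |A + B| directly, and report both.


Cauchy-Davenport: |A + B| ≥ min(p, |A| + |B| - 1) for A, B nonempty in Z/pZ.
|A| = 3, |B| = 3, p = 11.
CD lower bound = min(11, 3 + 3 - 1) = min(11, 5) = 5.
Compute A + B mod 11 directly:
a = 2: 2+0=2, 2+5=7, 2+6=8
a = 4: 4+0=4, 4+5=9, 4+6=10
a = 10: 10+0=10, 10+5=4, 10+6=5
A + B = {2, 4, 5, 7, 8, 9, 10}, so |A + B| = 7.
Verify: 7 ≥ 5? Yes ✓.

CD lower bound = 5, actual |A + B| = 7.


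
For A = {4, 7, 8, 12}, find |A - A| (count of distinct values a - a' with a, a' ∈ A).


A - A = {a - a' : a, a' ∈ A}; |A| = 4.
Bounds: 2|A|-1 ≤ |A - A| ≤ |A|² - |A| + 1, i.e. 7 ≤ |A - A| ≤ 13.
Note: 0 ∈ A - A always (from a - a). The set is symmetric: if d ∈ A - A then -d ∈ A - A.
Enumerate nonzero differences d = a - a' with a > a' (then include -d):
Positive differences: {1, 3, 4, 5, 8}
Full difference set: {0} ∪ (positive diffs) ∪ (negative diffs).
|A - A| = 1 + 2·5 = 11 (matches direct enumeration: 11).

|A - A| = 11


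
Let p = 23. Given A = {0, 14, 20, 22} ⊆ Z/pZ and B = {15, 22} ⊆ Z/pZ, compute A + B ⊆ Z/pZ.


Work in Z/23Z: reduce every sum a + b modulo 23.
Enumerate all 8 pairs:
a = 0: 0+15=15, 0+22=22
a = 14: 14+15=6, 14+22=13
a = 20: 20+15=12, 20+22=19
a = 22: 22+15=14, 22+22=21
Distinct residues collected: {6, 12, 13, 14, 15, 19, 21, 22}
|A + B| = 8 (out of 23 total residues).

A + B = {6, 12, 13, 14, 15, 19, 21, 22}


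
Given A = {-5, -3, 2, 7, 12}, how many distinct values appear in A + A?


A + A = {a + a' : a, a' ∈ A}; |A| = 5.
General bounds: 2|A| - 1 ≤ |A + A| ≤ |A|(|A|+1)/2, i.e. 9 ≤ |A + A| ≤ 15.
Lower bound 2|A|-1 is attained iff A is an arithmetic progression.
Enumerate sums a + a' for a ≤ a' (symmetric, so this suffices):
a = -5: -5+-5=-10, -5+-3=-8, -5+2=-3, -5+7=2, -5+12=7
a = -3: -3+-3=-6, -3+2=-1, -3+7=4, -3+12=9
a = 2: 2+2=4, 2+7=9, 2+12=14
a = 7: 7+7=14, 7+12=19
a = 12: 12+12=24
Distinct sums: {-10, -8, -6, -3, -1, 2, 4, 7, 9, 14, 19, 24}
|A + A| = 12

|A + A| = 12


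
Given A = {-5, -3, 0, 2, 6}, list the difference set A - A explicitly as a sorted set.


A - A = {a - a' : a, a' ∈ A}.
Compute a - a' for each ordered pair (a, a'):
a = -5: -5--5=0, -5--3=-2, -5-0=-5, -5-2=-7, -5-6=-11
a = -3: -3--5=2, -3--3=0, -3-0=-3, -3-2=-5, -3-6=-9
a = 0: 0--5=5, 0--3=3, 0-0=0, 0-2=-2, 0-6=-6
a = 2: 2--5=7, 2--3=5, 2-0=2, 2-2=0, 2-6=-4
a = 6: 6--5=11, 6--3=9, 6-0=6, 6-2=4, 6-6=0
Collecting distinct values (and noting 0 appears from a-a):
A - A = {-11, -9, -7, -6, -5, -4, -3, -2, 0, 2, 3, 4, 5, 6, 7, 9, 11}
|A - A| = 17

A - A = {-11, -9, -7, -6, -5, -4, -3, -2, 0, 2, 3, 4, 5, 6, 7, 9, 11}


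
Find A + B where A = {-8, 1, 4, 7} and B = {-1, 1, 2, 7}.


A + B = {a + b : a ∈ A, b ∈ B}.
Enumerate all |A|·|B| = 4·4 = 16 pairs (a, b) and collect distinct sums.
a = -8: -8+-1=-9, -8+1=-7, -8+2=-6, -8+7=-1
a = 1: 1+-1=0, 1+1=2, 1+2=3, 1+7=8
a = 4: 4+-1=3, 4+1=5, 4+2=6, 4+7=11
a = 7: 7+-1=6, 7+1=8, 7+2=9, 7+7=14
Collecting distinct sums: A + B = {-9, -7, -6, -1, 0, 2, 3, 5, 6, 8, 9, 11, 14}
|A + B| = 13

A + B = {-9, -7, -6, -1, 0, 2, 3, 5, 6, 8, 9, 11, 14}


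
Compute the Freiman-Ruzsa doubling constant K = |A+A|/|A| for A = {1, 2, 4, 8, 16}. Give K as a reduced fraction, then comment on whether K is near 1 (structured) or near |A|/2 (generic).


|A| = 5.
Compute A + A by enumerating all 25 pairs.
A + A = {2, 3, 4, 5, 6, 8, 9, 10, 12, 16, 17, 18, 20, 24, 32}, so |A + A| = 15.
K = |A + A| / |A| = 15/5 = 3/1 ≈ 3.0000.
Reference: AP of size 5 gives K = 9/5 ≈ 1.8000; a fully generic set of size 5 gives K ≈ 3.0000.

|A| = 5, |A + A| = 15, K = 15/5 = 3/1.


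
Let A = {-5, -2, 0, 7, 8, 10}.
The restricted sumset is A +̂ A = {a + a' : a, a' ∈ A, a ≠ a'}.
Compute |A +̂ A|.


Restricted sumset: A +̂ A = {a + a' : a ∈ A, a' ∈ A, a ≠ a'}.
Equivalently, take A + A and drop any sum 2a that is achievable ONLY as a + a for a ∈ A (i.e. sums representable only with equal summands).
Enumerate pairs (a, a') with a < a' (symmetric, so each unordered pair gives one sum; this covers all a ≠ a'):
  -5 + -2 = -7
  -5 + 0 = -5
  -5 + 7 = 2
  -5 + 8 = 3
  -5 + 10 = 5
  -2 + 0 = -2
  -2 + 7 = 5
  -2 + 8 = 6
  -2 + 10 = 8
  0 + 7 = 7
  0 + 8 = 8
  0 + 10 = 10
  7 + 8 = 15
  7 + 10 = 17
  8 + 10 = 18
Collected distinct sums: {-7, -5, -2, 2, 3, 5, 6, 7, 8, 10, 15, 17, 18}
|A +̂ A| = 13
(Reference bound: |A +̂ A| ≥ 2|A| - 3 for |A| ≥ 2, with |A| = 6 giving ≥ 9.)

|A +̂ A| = 13


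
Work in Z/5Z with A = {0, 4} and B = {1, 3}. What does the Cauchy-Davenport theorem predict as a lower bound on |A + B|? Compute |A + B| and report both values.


Cauchy-Davenport: |A + B| ≥ min(p, |A| + |B| - 1) for A, B nonempty in Z/pZ.
|A| = 2, |B| = 2, p = 5.
CD lower bound = min(5, 2 + 2 - 1) = min(5, 3) = 3.
Compute A + B mod 5 directly:
a = 0: 0+1=1, 0+3=3
a = 4: 4+1=0, 4+3=2
A + B = {0, 1, 2, 3}, so |A + B| = 4.
Verify: 4 ≥ 3? Yes ✓.

CD lower bound = 3, actual |A + B| = 4.


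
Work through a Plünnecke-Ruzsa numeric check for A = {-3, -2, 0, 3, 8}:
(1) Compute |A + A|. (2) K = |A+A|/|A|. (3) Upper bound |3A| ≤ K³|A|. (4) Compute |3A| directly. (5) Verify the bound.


|A| = 5.
Step 1: Compute A + A by enumerating all 25 pairs.
A + A = {-6, -5, -4, -3, -2, 0, 1, 3, 5, 6, 8, 11, 16}, so |A + A| = 13.
Step 2: Doubling constant K = |A + A|/|A| = 13/5 = 13/5 ≈ 2.6000.
Step 3: Plünnecke-Ruzsa gives |3A| ≤ K³·|A| = (2.6000)³ · 5 ≈ 87.8800.
Step 4: Compute 3A = A + A + A directly by enumerating all triples (a,b,c) ∈ A³; |3A| = 24.
Step 5: Check 24 ≤ 87.8800? Yes ✓.

K = 13/5, Plünnecke-Ruzsa bound K³|A| ≈ 87.8800, |3A| = 24, inequality holds.


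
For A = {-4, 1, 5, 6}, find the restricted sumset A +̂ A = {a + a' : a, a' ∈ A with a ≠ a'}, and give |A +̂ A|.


Restricted sumset: A +̂ A = {a + a' : a ∈ A, a' ∈ A, a ≠ a'}.
Equivalently, take A + A and drop any sum 2a that is achievable ONLY as a + a for a ∈ A (i.e. sums representable only with equal summands).
Enumerate pairs (a, a') with a < a' (symmetric, so each unordered pair gives one sum; this covers all a ≠ a'):
  -4 + 1 = -3
  -4 + 5 = 1
  -4 + 6 = 2
  1 + 5 = 6
  1 + 6 = 7
  5 + 6 = 11
Collected distinct sums: {-3, 1, 2, 6, 7, 11}
|A +̂ A| = 6
(Reference bound: |A +̂ A| ≥ 2|A| - 3 for |A| ≥ 2, with |A| = 4 giving ≥ 5.)

|A +̂ A| = 6


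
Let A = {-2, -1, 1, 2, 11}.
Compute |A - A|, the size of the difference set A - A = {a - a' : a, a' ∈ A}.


A - A = {a - a' : a, a' ∈ A}; |A| = 5.
Bounds: 2|A|-1 ≤ |A - A| ≤ |A|² - |A| + 1, i.e. 9 ≤ |A - A| ≤ 21.
Note: 0 ∈ A - A always (from a - a). The set is symmetric: if d ∈ A - A then -d ∈ A - A.
Enumerate nonzero differences d = a - a' with a > a' (then include -d):
Positive differences: {1, 2, 3, 4, 9, 10, 12, 13}
Full difference set: {0} ∪ (positive diffs) ∪ (negative diffs).
|A - A| = 1 + 2·8 = 17 (matches direct enumeration: 17).

|A - A| = 17


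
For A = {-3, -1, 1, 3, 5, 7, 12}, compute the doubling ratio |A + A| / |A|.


|A| = 7.
Compute A + A by enumerating all 49 pairs.
A + A = {-6, -4, -2, 0, 2, 4, 6, 8, 9, 10, 11, 12, 13, 14, 15, 17, 19, 24}, so |A + A| = 18.
K = |A + A| / |A| = 18/7 (already in lowest terms) ≈ 2.5714.
Reference: AP of size 7 gives K = 13/7 ≈ 1.8571; a fully generic set of size 7 gives K ≈ 4.0000.

|A| = 7, |A + A| = 18, K = 18/7.


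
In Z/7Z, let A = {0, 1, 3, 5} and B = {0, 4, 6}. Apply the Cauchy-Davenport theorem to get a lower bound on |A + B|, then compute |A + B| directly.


Cauchy-Davenport: |A + B| ≥ min(p, |A| + |B| - 1) for A, B nonempty in Z/pZ.
|A| = 4, |B| = 3, p = 7.
CD lower bound = min(7, 4 + 3 - 1) = min(7, 6) = 6.
Compute A + B mod 7 directly:
a = 0: 0+0=0, 0+4=4, 0+6=6
a = 1: 1+0=1, 1+4=5, 1+6=0
a = 3: 3+0=3, 3+4=0, 3+6=2
a = 5: 5+0=5, 5+4=2, 5+6=4
A + B = {0, 1, 2, 3, 4, 5, 6}, so |A + B| = 7.
Verify: 7 ≥ 6? Yes ✓.

CD lower bound = 6, actual |A + B| = 7.


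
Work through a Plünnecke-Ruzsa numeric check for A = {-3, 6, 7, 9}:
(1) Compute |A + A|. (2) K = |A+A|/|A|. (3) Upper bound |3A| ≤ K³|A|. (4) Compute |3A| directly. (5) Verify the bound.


|A| = 4.
Step 1: Compute A + A by enumerating all 16 pairs.
A + A = {-6, 3, 4, 6, 12, 13, 14, 15, 16, 18}, so |A + A| = 10.
Step 2: Doubling constant K = |A + A|/|A| = 10/4 = 10/4 ≈ 2.5000.
Step 3: Plünnecke-Ruzsa gives |3A| ≤ K³·|A| = (2.5000)³ · 4 ≈ 62.5000.
Step 4: Compute 3A = A + A + A directly by enumerating all triples (a,b,c) ∈ A³; |3A| = 19.
Step 5: Check 19 ≤ 62.5000? Yes ✓.

K = 10/4, Plünnecke-Ruzsa bound K³|A| ≈ 62.5000, |3A| = 19, inequality holds.


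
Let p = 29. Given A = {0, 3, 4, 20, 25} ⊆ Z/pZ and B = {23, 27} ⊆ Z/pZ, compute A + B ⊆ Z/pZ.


Work in Z/29Z: reduce every sum a + b modulo 29.
Enumerate all 10 pairs:
a = 0: 0+23=23, 0+27=27
a = 3: 3+23=26, 3+27=1
a = 4: 4+23=27, 4+27=2
a = 20: 20+23=14, 20+27=18
a = 25: 25+23=19, 25+27=23
Distinct residues collected: {1, 2, 14, 18, 19, 23, 26, 27}
|A + B| = 8 (out of 29 total residues).

A + B = {1, 2, 14, 18, 19, 23, 26, 27}


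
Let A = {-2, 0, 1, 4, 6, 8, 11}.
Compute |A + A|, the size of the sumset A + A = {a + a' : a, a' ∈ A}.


A + A = {a + a' : a, a' ∈ A}; |A| = 7.
General bounds: 2|A| - 1 ≤ |A + A| ≤ |A|(|A|+1)/2, i.e. 13 ≤ |A + A| ≤ 28.
Lower bound 2|A|-1 is attained iff A is an arithmetic progression.
Enumerate sums a + a' for a ≤ a' (symmetric, so this suffices):
a = -2: -2+-2=-4, -2+0=-2, -2+1=-1, -2+4=2, -2+6=4, -2+8=6, -2+11=9
a = 0: 0+0=0, 0+1=1, 0+4=4, 0+6=6, 0+8=8, 0+11=11
a = 1: 1+1=2, 1+4=5, 1+6=7, 1+8=9, 1+11=12
a = 4: 4+4=8, 4+6=10, 4+8=12, 4+11=15
a = 6: 6+6=12, 6+8=14, 6+11=17
a = 8: 8+8=16, 8+11=19
a = 11: 11+11=22
Distinct sums: {-4, -2, -1, 0, 1, 2, 4, 5, 6, 7, 8, 9, 10, 11, 12, 14, 15, 16, 17, 19, 22}
|A + A| = 21

|A + A| = 21


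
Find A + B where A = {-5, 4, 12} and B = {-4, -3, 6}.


A + B = {a + b : a ∈ A, b ∈ B}.
Enumerate all |A|·|B| = 3·3 = 9 pairs (a, b) and collect distinct sums.
a = -5: -5+-4=-9, -5+-3=-8, -5+6=1
a = 4: 4+-4=0, 4+-3=1, 4+6=10
a = 12: 12+-4=8, 12+-3=9, 12+6=18
Collecting distinct sums: A + B = {-9, -8, 0, 1, 8, 9, 10, 18}
|A + B| = 8

A + B = {-9, -8, 0, 1, 8, 9, 10, 18}


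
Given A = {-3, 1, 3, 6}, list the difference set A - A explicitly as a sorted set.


A - A = {a - a' : a, a' ∈ A}.
Compute a - a' for each ordered pair (a, a'):
a = -3: -3--3=0, -3-1=-4, -3-3=-6, -3-6=-9
a = 1: 1--3=4, 1-1=0, 1-3=-2, 1-6=-5
a = 3: 3--3=6, 3-1=2, 3-3=0, 3-6=-3
a = 6: 6--3=9, 6-1=5, 6-3=3, 6-6=0
Collecting distinct values (and noting 0 appears from a-a):
A - A = {-9, -6, -5, -4, -3, -2, 0, 2, 3, 4, 5, 6, 9}
|A - A| = 13

A - A = {-9, -6, -5, -4, -3, -2, 0, 2, 3, 4, 5, 6, 9}


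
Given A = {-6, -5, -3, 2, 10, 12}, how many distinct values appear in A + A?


A + A = {a + a' : a, a' ∈ A}; |A| = 6.
General bounds: 2|A| - 1 ≤ |A + A| ≤ |A|(|A|+1)/2, i.e. 11 ≤ |A + A| ≤ 21.
Lower bound 2|A|-1 is attained iff A is an arithmetic progression.
Enumerate sums a + a' for a ≤ a' (symmetric, so this suffices):
a = -6: -6+-6=-12, -6+-5=-11, -6+-3=-9, -6+2=-4, -6+10=4, -6+12=6
a = -5: -5+-5=-10, -5+-3=-8, -5+2=-3, -5+10=5, -5+12=7
a = -3: -3+-3=-6, -3+2=-1, -3+10=7, -3+12=9
a = 2: 2+2=4, 2+10=12, 2+12=14
a = 10: 10+10=20, 10+12=22
a = 12: 12+12=24
Distinct sums: {-12, -11, -10, -9, -8, -6, -4, -3, -1, 4, 5, 6, 7, 9, 12, 14, 20, 22, 24}
|A + A| = 19

|A + A| = 19


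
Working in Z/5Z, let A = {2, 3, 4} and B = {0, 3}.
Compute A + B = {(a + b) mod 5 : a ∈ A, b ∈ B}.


Work in Z/5Z: reduce every sum a + b modulo 5.
Enumerate all 6 pairs:
a = 2: 2+0=2, 2+3=0
a = 3: 3+0=3, 3+3=1
a = 4: 4+0=4, 4+3=2
Distinct residues collected: {0, 1, 2, 3, 4}
|A + B| = 5 (out of 5 total residues).

A + B = {0, 1, 2, 3, 4}


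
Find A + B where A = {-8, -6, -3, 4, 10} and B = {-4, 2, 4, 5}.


A + B = {a + b : a ∈ A, b ∈ B}.
Enumerate all |A|·|B| = 5·4 = 20 pairs (a, b) and collect distinct sums.
a = -8: -8+-4=-12, -8+2=-6, -8+4=-4, -8+5=-3
a = -6: -6+-4=-10, -6+2=-4, -6+4=-2, -6+5=-1
a = -3: -3+-4=-7, -3+2=-1, -3+4=1, -3+5=2
a = 4: 4+-4=0, 4+2=6, 4+4=8, 4+5=9
a = 10: 10+-4=6, 10+2=12, 10+4=14, 10+5=15
Collecting distinct sums: A + B = {-12, -10, -7, -6, -4, -3, -2, -1, 0, 1, 2, 6, 8, 9, 12, 14, 15}
|A + B| = 17

A + B = {-12, -10, -7, -6, -4, -3, -2, -1, 0, 1, 2, 6, 8, 9, 12, 14, 15}


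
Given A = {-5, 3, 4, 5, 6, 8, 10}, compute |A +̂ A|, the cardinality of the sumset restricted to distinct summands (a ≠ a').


Restricted sumset: A +̂ A = {a + a' : a ∈ A, a' ∈ A, a ≠ a'}.
Equivalently, take A + A and drop any sum 2a that is achievable ONLY as a + a for a ∈ A (i.e. sums representable only with equal summands).
Enumerate pairs (a, a') with a < a' (symmetric, so each unordered pair gives one sum; this covers all a ≠ a'):
  -5 + 3 = -2
  -5 + 4 = -1
  -5 + 5 = 0
  -5 + 6 = 1
  -5 + 8 = 3
  -5 + 10 = 5
  3 + 4 = 7
  3 + 5 = 8
  3 + 6 = 9
  3 + 8 = 11
  3 + 10 = 13
  4 + 5 = 9
  4 + 6 = 10
  4 + 8 = 12
  4 + 10 = 14
  5 + 6 = 11
  5 + 8 = 13
  5 + 10 = 15
  6 + 8 = 14
  6 + 10 = 16
  8 + 10 = 18
Collected distinct sums: {-2, -1, 0, 1, 3, 5, 7, 8, 9, 10, 11, 12, 13, 14, 15, 16, 18}
|A +̂ A| = 17
(Reference bound: |A +̂ A| ≥ 2|A| - 3 for |A| ≥ 2, with |A| = 7 giving ≥ 11.)

|A +̂ A| = 17


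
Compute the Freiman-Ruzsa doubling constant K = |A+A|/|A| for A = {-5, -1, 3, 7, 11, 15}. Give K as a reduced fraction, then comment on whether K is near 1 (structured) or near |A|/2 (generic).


|A| = 6.
Compute A + A by enumerating all 36 pairs.
A + A = {-10, -6, -2, 2, 6, 10, 14, 18, 22, 26, 30}, so |A + A| = 11.
K = |A + A| / |A| = 11/6 (already in lowest terms) ≈ 1.8333.
Reference: AP of size 6 gives K = 11/6 ≈ 1.8333; a fully generic set of size 6 gives K ≈ 3.5000.

|A| = 6, |A + A| = 11, K = 11/6.


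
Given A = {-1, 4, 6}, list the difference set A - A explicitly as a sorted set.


A - A = {a - a' : a, a' ∈ A}.
Compute a - a' for each ordered pair (a, a'):
a = -1: -1--1=0, -1-4=-5, -1-6=-7
a = 4: 4--1=5, 4-4=0, 4-6=-2
a = 6: 6--1=7, 6-4=2, 6-6=0
Collecting distinct values (and noting 0 appears from a-a):
A - A = {-7, -5, -2, 0, 2, 5, 7}
|A - A| = 7

A - A = {-7, -5, -2, 0, 2, 5, 7}


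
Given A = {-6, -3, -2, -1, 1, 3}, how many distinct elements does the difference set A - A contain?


A - A = {a - a' : a, a' ∈ A}; |A| = 6.
Bounds: 2|A|-1 ≤ |A - A| ≤ |A|² - |A| + 1, i.e. 11 ≤ |A - A| ≤ 31.
Note: 0 ∈ A - A always (from a - a). The set is symmetric: if d ∈ A - A then -d ∈ A - A.
Enumerate nonzero differences d = a - a' with a > a' (then include -d):
Positive differences: {1, 2, 3, 4, 5, 6, 7, 9}
Full difference set: {0} ∪ (positive diffs) ∪ (negative diffs).
|A - A| = 1 + 2·8 = 17 (matches direct enumeration: 17).

|A - A| = 17


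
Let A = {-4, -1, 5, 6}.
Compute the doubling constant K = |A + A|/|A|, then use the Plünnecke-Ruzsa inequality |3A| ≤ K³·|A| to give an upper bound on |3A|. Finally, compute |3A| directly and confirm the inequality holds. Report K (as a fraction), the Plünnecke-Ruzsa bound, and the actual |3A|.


|A| = 4.
Step 1: Compute A + A by enumerating all 16 pairs.
A + A = {-8, -5, -2, 1, 2, 4, 5, 10, 11, 12}, so |A + A| = 10.
Step 2: Doubling constant K = |A + A|/|A| = 10/4 = 10/4 ≈ 2.5000.
Step 3: Plünnecke-Ruzsa gives |3A| ≤ K³·|A| = (2.5000)³ · 4 ≈ 62.5000.
Step 4: Compute 3A = A + A + A directly by enumerating all triples (a,b,c) ∈ A³; |3A| = 19.
Step 5: Check 19 ≤ 62.5000? Yes ✓.

K = 10/4, Plünnecke-Ruzsa bound K³|A| ≈ 62.5000, |3A| = 19, inequality holds.


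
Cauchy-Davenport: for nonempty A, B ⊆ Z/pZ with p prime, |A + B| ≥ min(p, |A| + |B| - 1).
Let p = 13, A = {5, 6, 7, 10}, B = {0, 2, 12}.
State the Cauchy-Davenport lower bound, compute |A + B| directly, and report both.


Cauchy-Davenport: |A + B| ≥ min(p, |A| + |B| - 1) for A, B nonempty in Z/pZ.
|A| = 4, |B| = 3, p = 13.
CD lower bound = min(13, 4 + 3 - 1) = min(13, 6) = 6.
Compute A + B mod 13 directly:
a = 5: 5+0=5, 5+2=7, 5+12=4
a = 6: 6+0=6, 6+2=8, 6+12=5
a = 7: 7+0=7, 7+2=9, 7+12=6
a = 10: 10+0=10, 10+2=12, 10+12=9
A + B = {4, 5, 6, 7, 8, 9, 10, 12}, so |A + B| = 8.
Verify: 8 ≥ 6? Yes ✓.

CD lower bound = 6, actual |A + B| = 8.


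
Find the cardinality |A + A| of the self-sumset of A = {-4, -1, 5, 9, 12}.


A + A = {a + a' : a, a' ∈ A}; |A| = 5.
General bounds: 2|A| - 1 ≤ |A + A| ≤ |A|(|A|+1)/2, i.e. 9 ≤ |A + A| ≤ 15.
Lower bound 2|A|-1 is attained iff A is an arithmetic progression.
Enumerate sums a + a' for a ≤ a' (symmetric, so this suffices):
a = -4: -4+-4=-8, -4+-1=-5, -4+5=1, -4+9=5, -4+12=8
a = -1: -1+-1=-2, -1+5=4, -1+9=8, -1+12=11
a = 5: 5+5=10, 5+9=14, 5+12=17
a = 9: 9+9=18, 9+12=21
a = 12: 12+12=24
Distinct sums: {-8, -5, -2, 1, 4, 5, 8, 10, 11, 14, 17, 18, 21, 24}
|A + A| = 14

|A + A| = 14


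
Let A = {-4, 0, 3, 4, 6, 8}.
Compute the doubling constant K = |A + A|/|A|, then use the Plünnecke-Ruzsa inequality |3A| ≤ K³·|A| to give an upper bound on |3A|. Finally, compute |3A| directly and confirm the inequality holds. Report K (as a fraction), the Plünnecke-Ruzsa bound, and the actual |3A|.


|A| = 6.
Step 1: Compute A + A by enumerating all 36 pairs.
A + A = {-8, -4, -1, 0, 2, 3, 4, 6, 7, 8, 9, 10, 11, 12, 14, 16}, so |A + A| = 16.
Step 2: Doubling constant K = |A + A|/|A| = 16/6 = 16/6 ≈ 2.6667.
Step 3: Plünnecke-Ruzsa gives |3A| ≤ K³·|A| = (2.6667)³ · 6 ≈ 113.7778.
Step 4: Compute 3A = A + A + A directly by enumerating all triples (a,b,c) ∈ A³; |3A| = 28.
Step 5: Check 28 ≤ 113.7778? Yes ✓.

K = 16/6, Plünnecke-Ruzsa bound K³|A| ≈ 113.7778, |3A| = 28, inequality holds.


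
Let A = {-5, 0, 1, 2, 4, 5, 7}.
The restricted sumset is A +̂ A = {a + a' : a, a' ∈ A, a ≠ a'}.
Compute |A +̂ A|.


Restricted sumset: A +̂ A = {a + a' : a ∈ A, a' ∈ A, a ≠ a'}.
Equivalently, take A + A and drop any sum 2a that is achievable ONLY as a + a for a ∈ A (i.e. sums representable only with equal summands).
Enumerate pairs (a, a') with a < a' (symmetric, so each unordered pair gives one sum; this covers all a ≠ a'):
  -5 + 0 = -5
  -5 + 1 = -4
  -5 + 2 = -3
  -5 + 4 = -1
  -5 + 5 = 0
  -5 + 7 = 2
  0 + 1 = 1
  0 + 2 = 2
  0 + 4 = 4
  0 + 5 = 5
  0 + 7 = 7
  1 + 2 = 3
  1 + 4 = 5
  1 + 5 = 6
  1 + 7 = 8
  2 + 4 = 6
  2 + 5 = 7
  2 + 7 = 9
  4 + 5 = 9
  4 + 7 = 11
  5 + 7 = 12
Collected distinct sums: {-5, -4, -3, -1, 0, 1, 2, 3, 4, 5, 6, 7, 8, 9, 11, 12}
|A +̂ A| = 16
(Reference bound: |A +̂ A| ≥ 2|A| - 3 for |A| ≥ 2, with |A| = 7 giving ≥ 11.)

|A +̂ A| = 16


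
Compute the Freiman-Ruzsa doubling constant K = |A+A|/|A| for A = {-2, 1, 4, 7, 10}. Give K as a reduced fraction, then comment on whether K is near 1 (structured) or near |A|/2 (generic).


|A| = 5.
Compute A + A by enumerating all 25 pairs.
A + A = {-4, -1, 2, 5, 8, 11, 14, 17, 20}, so |A + A| = 9.
K = |A + A| / |A| = 9/5 (already in lowest terms) ≈ 1.8000.
Reference: AP of size 5 gives K = 9/5 ≈ 1.8000; a fully generic set of size 5 gives K ≈ 3.0000.

|A| = 5, |A + A| = 9, K = 9/5.


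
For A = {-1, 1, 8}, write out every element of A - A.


A - A = {a - a' : a, a' ∈ A}.
Compute a - a' for each ordered pair (a, a'):
a = -1: -1--1=0, -1-1=-2, -1-8=-9
a = 1: 1--1=2, 1-1=0, 1-8=-7
a = 8: 8--1=9, 8-1=7, 8-8=0
Collecting distinct values (and noting 0 appears from a-a):
A - A = {-9, -7, -2, 0, 2, 7, 9}
|A - A| = 7

A - A = {-9, -7, -2, 0, 2, 7, 9}


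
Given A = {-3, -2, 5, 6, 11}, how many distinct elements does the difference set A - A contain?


A - A = {a - a' : a, a' ∈ A}; |A| = 5.
Bounds: 2|A|-1 ≤ |A - A| ≤ |A|² - |A| + 1, i.e. 9 ≤ |A - A| ≤ 21.
Note: 0 ∈ A - A always (from a - a). The set is symmetric: if d ∈ A - A then -d ∈ A - A.
Enumerate nonzero differences d = a - a' with a > a' (then include -d):
Positive differences: {1, 5, 6, 7, 8, 9, 13, 14}
Full difference set: {0} ∪ (positive diffs) ∪ (negative diffs).
|A - A| = 1 + 2·8 = 17 (matches direct enumeration: 17).

|A - A| = 17


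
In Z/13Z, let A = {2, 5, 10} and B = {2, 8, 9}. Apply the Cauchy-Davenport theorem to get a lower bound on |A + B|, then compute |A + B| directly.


Cauchy-Davenport: |A + B| ≥ min(p, |A| + |B| - 1) for A, B nonempty in Z/pZ.
|A| = 3, |B| = 3, p = 13.
CD lower bound = min(13, 3 + 3 - 1) = min(13, 5) = 5.
Compute A + B mod 13 directly:
a = 2: 2+2=4, 2+8=10, 2+9=11
a = 5: 5+2=7, 5+8=0, 5+9=1
a = 10: 10+2=12, 10+8=5, 10+9=6
A + B = {0, 1, 4, 5, 6, 7, 10, 11, 12}, so |A + B| = 9.
Verify: 9 ≥ 5? Yes ✓.

CD lower bound = 5, actual |A + B| = 9.


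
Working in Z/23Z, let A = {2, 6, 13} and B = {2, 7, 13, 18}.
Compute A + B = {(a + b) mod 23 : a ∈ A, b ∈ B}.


Work in Z/23Z: reduce every sum a + b modulo 23.
Enumerate all 12 pairs:
a = 2: 2+2=4, 2+7=9, 2+13=15, 2+18=20
a = 6: 6+2=8, 6+7=13, 6+13=19, 6+18=1
a = 13: 13+2=15, 13+7=20, 13+13=3, 13+18=8
Distinct residues collected: {1, 3, 4, 8, 9, 13, 15, 19, 20}
|A + B| = 9 (out of 23 total residues).

A + B = {1, 3, 4, 8, 9, 13, 15, 19, 20}


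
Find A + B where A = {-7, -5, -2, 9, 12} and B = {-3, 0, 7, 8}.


A + B = {a + b : a ∈ A, b ∈ B}.
Enumerate all |A|·|B| = 5·4 = 20 pairs (a, b) and collect distinct sums.
a = -7: -7+-3=-10, -7+0=-7, -7+7=0, -7+8=1
a = -5: -5+-3=-8, -5+0=-5, -5+7=2, -5+8=3
a = -2: -2+-3=-5, -2+0=-2, -2+7=5, -2+8=6
a = 9: 9+-3=6, 9+0=9, 9+7=16, 9+8=17
a = 12: 12+-3=9, 12+0=12, 12+7=19, 12+8=20
Collecting distinct sums: A + B = {-10, -8, -7, -5, -2, 0, 1, 2, 3, 5, 6, 9, 12, 16, 17, 19, 20}
|A + B| = 17

A + B = {-10, -8, -7, -5, -2, 0, 1, 2, 3, 5, 6, 9, 12, 16, 17, 19, 20}


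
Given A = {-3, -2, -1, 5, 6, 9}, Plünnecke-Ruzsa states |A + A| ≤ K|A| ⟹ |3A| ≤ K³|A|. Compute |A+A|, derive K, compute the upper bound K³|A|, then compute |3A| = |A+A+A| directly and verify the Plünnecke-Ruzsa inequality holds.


|A| = 6.
Step 1: Compute A + A by enumerating all 36 pairs.
A + A = {-6, -5, -4, -3, -2, 2, 3, 4, 5, 6, 7, 8, 10, 11, 12, 14, 15, 18}, so |A + A| = 18.
Step 2: Doubling constant K = |A + A|/|A| = 18/6 = 18/6 ≈ 3.0000.
Step 3: Plünnecke-Ruzsa gives |3A| ≤ K³·|A| = (3.0000)³ · 6 ≈ 162.0000.
Step 4: Compute 3A = A + A + A directly by enumerating all triples (a,b,c) ∈ A³; |3A| = 33.
Step 5: Check 33 ≤ 162.0000? Yes ✓.

K = 18/6, Plünnecke-Ruzsa bound K³|A| ≈ 162.0000, |3A| = 33, inequality holds.


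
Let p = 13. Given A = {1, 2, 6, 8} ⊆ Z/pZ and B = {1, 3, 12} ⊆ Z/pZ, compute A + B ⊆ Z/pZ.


Work in Z/13Z: reduce every sum a + b modulo 13.
Enumerate all 12 pairs:
a = 1: 1+1=2, 1+3=4, 1+12=0
a = 2: 2+1=3, 2+3=5, 2+12=1
a = 6: 6+1=7, 6+3=9, 6+12=5
a = 8: 8+1=9, 8+3=11, 8+12=7
Distinct residues collected: {0, 1, 2, 3, 4, 5, 7, 9, 11}
|A + B| = 9 (out of 13 total residues).

A + B = {0, 1, 2, 3, 4, 5, 7, 9, 11}


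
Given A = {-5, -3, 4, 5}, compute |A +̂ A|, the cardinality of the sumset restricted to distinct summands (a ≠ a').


Restricted sumset: A +̂ A = {a + a' : a ∈ A, a' ∈ A, a ≠ a'}.
Equivalently, take A + A and drop any sum 2a that is achievable ONLY as a + a for a ∈ A (i.e. sums representable only with equal summands).
Enumerate pairs (a, a') with a < a' (symmetric, so each unordered pair gives one sum; this covers all a ≠ a'):
  -5 + -3 = -8
  -5 + 4 = -1
  -5 + 5 = 0
  -3 + 4 = 1
  -3 + 5 = 2
  4 + 5 = 9
Collected distinct sums: {-8, -1, 0, 1, 2, 9}
|A +̂ A| = 6
(Reference bound: |A +̂ A| ≥ 2|A| - 3 for |A| ≥ 2, with |A| = 4 giving ≥ 5.)

|A +̂ A| = 6


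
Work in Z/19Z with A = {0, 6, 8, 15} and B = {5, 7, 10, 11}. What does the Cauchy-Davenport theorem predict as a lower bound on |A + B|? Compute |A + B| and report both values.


Cauchy-Davenport: |A + B| ≥ min(p, |A| + |B| - 1) for A, B nonempty in Z/pZ.
|A| = 4, |B| = 4, p = 19.
CD lower bound = min(19, 4 + 4 - 1) = min(19, 7) = 7.
Compute A + B mod 19 directly:
a = 0: 0+5=5, 0+7=7, 0+10=10, 0+11=11
a = 6: 6+5=11, 6+7=13, 6+10=16, 6+11=17
a = 8: 8+5=13, 8+7=15, 8+10=18, 8+11=0
a = 15: 15+5=1, 15+7=3, 15+10=6, 15+11=7
A + B = {0, 1, 3, 5, 6, 7, 10, 11, 13, 15, 16, 17, 18}, so |A + B| = 13.
Verify: 13 ≥ 7? Yes ✓.

CD lower bound = 7, actual |A + B| = 13.


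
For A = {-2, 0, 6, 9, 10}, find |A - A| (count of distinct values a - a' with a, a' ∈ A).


A - A = {a - a' : a, a' ∈ A}; |A| = 5.
Bounds: 2|A|-1 ≤ |A - A| ≤ |A|² - |A| + 1, i.e. 9 ≤ |A - A| ≤ 21.
Note: 0 ∈ A - A always (from a - a). The set is symmetric: if d ∈ A - A then -d ∈ A - A.
Enumerate nonzero differences d = a - a' with a > a' (then include -d):
Positive differences: {1, 2, 3, 4, 6, 8, 9, 10, 11, 12}
Full difference set: {0} ∪ (positive diffs) ∪ (negative diffs).
|A - A| = 1 + 2·10 = 21 (matches direct enumeration: 21).

|A - A| = 21


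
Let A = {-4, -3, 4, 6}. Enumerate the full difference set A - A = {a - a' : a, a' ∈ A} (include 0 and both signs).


A - A = {a - a' : a, a' ∈ A}.
Compute a - a' for each ordered pair (a, a'):
a = -4: -4--4=0, -4--3=-1, -4-4=-8, -4-6=-10
a = -3: -3--4=1, -3--3=0, -3-4=-7, -3-6=-9
a = 4: 4--4=8, 4--3=7, 4-4=0, 4-6=-2
a = 6: 6--4=10, 6--3=9, 6-4=2, 6-6=0
Collecting distinct values (and noting 0 appears from a-a):
A - A = {-10, -9, -8, -7, -2, -1, 0, 1, 2, 7, 8, 9, 10}
|A - A| = 13

A - A = {-10, -9, -8, -7, -2, -1, 0, 1, 2, 7, 8, 9, 10}


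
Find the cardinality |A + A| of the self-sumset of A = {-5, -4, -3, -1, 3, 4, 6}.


A + A = {a + a' : a, a' ∈ A}; |A| = 7.
General bounds: 2|A| - 1 ≤ |A + A| ≤ |A|(|A|+1)/2, i.e. 13 ≤ |A + A| ≤ 28.
Lower bound 2|A|-1 is attained iff A is an arithmetic progression.
Enumerate sums a + a' for a ≤ a' (symmetric, so this suffices):
a = -5: -5+-5=-10, -5+-4=-9, -5+-3=-8, -5+-1=-6, -5+3=-2, -5+4=-1, -5+6=1
a = -4: -4+-4=-8, -4+-3=-7, -4+-1=-5, -4+3=-1, -4+4=0, -4+6=2
a = -3: -3+-3=-6, -3+-1=-4, -3+3=0, -3+4=1, -3+6=3
a = -1: -1+-1=-2, -1+3=2, -1+4=3, -1+6=5
a = 3: 3+3=6, 3+4=7, 3+6=9
a = 4: 4+4=8, 4+6=10
a = 6: 6+6=12
Distinct sums: {-10, -9, -8, -7, -6, -5, -4, -2, -1, 0, 1, 2, 3, 5, 6, 7, 8, 9, 10, 12}
|A + A| = 20

|A + A| = 20


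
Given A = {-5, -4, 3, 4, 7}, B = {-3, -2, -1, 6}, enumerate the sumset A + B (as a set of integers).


A + B = {a + b : a ∈ A, b ∈ B}.
Enumerate all |A|·|B| = 5·4 = 20 pairs (a, b) and collect distinct sums.
a = -5: -5+-3=-8, -5+-2=-7, -5+-1=-6, -5+6=1
a = -4: -4+-3=-7, -4+-2=-6, -4+-1=-5, -4+6=2
a = 3: 3+-3=0, 3+-2=1, 3+-1=2, 3+6=9
a = 4: 4+-3=1, 4+-2=2, 4+-1=3, 4+6=10
a = 7: 7+-3=4, 7+-2=5, 7+-1=6, 7+6=13
Collecting distinct sums: A + B = {-8, -7, -6, -5, 0, 1, 2, 3, 4, 5, 6, 9, 10, 13}
|A + B| = 14

A + B = {-8, -7, -6, -5, 0, 1, 2, 3, 4, 5, 6, 9, 10, 13}


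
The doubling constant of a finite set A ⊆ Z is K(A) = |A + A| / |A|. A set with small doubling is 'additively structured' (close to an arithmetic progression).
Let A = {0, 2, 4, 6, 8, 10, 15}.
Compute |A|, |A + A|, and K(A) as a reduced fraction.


|A| = 7.
Compute A + A by enumerating all 49 pairs.
A + A = {0, 2, 4, 6, 8, 10, 12, 14, 15, 16, 17, 18, 19, 20, 21, 23, 25, 30}, so |A + A| = 18.
K = |A + A| / |A| = 18/7 (already in lowest terms) ≈ 2.5714.
Reference: AP of size 7 gives K = 13/7 ≈ 1.8571; a fully generic set of size 7 gives K ≈ 4.0000.

|A| = 7, |A + A| = 18, K = 18/7.


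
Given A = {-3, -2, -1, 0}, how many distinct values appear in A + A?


A + A = {a + a' : a, a' ∈ A}; |A| = 4.
General bounds: 2|A| - 1 ≤ |A + A| ≤ |A|(|A|+1)/2, i.e. 7 ≤ |A + A| ≤ 10.
Lower bound 2|A|-1 is attained iff A is an arithmetic progression.
Enumerate sums a + a' for a ≤ a' (symmetric, so this suffices):
a = -3: -3+-3=-6, -3+-2=-5, -3+-1=-4, -3+0=-3
a = -2: -2+-2=-4, -2+-1=-3, -2+0=-2
a = -1: -1+-1=-2, -1+0=-1
a = 0: 0+0=0
Distinct sums: {-6, -5, -4, -3, -2, -1, 0}
|A + A| = 7

|A + A| = 7


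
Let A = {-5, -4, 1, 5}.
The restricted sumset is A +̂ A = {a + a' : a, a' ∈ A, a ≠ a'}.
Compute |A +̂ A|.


Restricted sumset: A +̂ A = {a + a' : a ∈ A, a' ∈ A, a ≠ a'}.
Equivalently, take A + A and drop any sum 2a that is achievable ONLY as a + a for a ∈ A (i.e. sums representable only with equal summands).
Enumerate pairs (a, a') with a < a' (symmetric, so each unordered pair gives one sum; this covers all a ≠ a'):
  -5 + -4 = -9
  -5 + 1 = -4
  -5 + 5 = 0
  -4 + 1 = -3
  -4 + 5 = 1
  1 + 5 = 6
Collected distinct sums: {-9, -4, -3, 0, 1, 6}
|A +̂ A| = 6
(Reference bound: |A +̂ A| ≥ 2|A| - 3 for |A| ≥ 2, with |A| = 4 giving ≥ 5.)

|A +̂ A| = 6


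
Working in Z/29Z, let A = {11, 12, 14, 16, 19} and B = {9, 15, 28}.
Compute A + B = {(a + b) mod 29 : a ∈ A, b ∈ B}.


Work in Z/29Z: reduce every sum a + b modulo 29.
Enumerate all 15 pairs:
a = 11: 11+9=20, 11+15=26, 11+28=10
a = 12: 12+9=21, 12+15=27, 12+28=11
a = 14: 14+9=23, 14+15=0, 14+28=13
a = 16: 16+9=25, 16+15=2, 16+28=15
a = 19: 19+9=28, 19+15=5, 19+28=18
Distinct residues collected: {0, 2, 5, 10, 11, 13, 15, 18, 20, 21, 23, 25, 26, 27, 28}
|A + B| = 15 (out of 29 total residues).

A + B = {0, 2, 5, 10, 11, 13, 15, 18, 20, 21, 23, 25, 26, 27, 28}


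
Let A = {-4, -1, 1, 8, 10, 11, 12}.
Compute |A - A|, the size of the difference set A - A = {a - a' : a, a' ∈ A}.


A - A = {a - a' : a, a' ∈ A}; |A| = 7.
Bounds: 2|A|-1 ≤ |A - A| ≤ |A|² - |A| + 1, i.e. 13 ≤ |A - A| ≤ 43.
Note: 0 ∈ A - A always (from a - a). The set is symmetric: if d ∈ A - A then -d ∈ A - A.
Enumerate nonzero differences d = a - a' with a > a' (then include -d):
Positive differences: {1, 2, 3, 4, 5, 7, 9, 10, 11, 12, 13, 14, 15, 16}
Full difference set: {0} ∪ (positive diffs) ∪ (negative diffs).
|A - A| = 1 + 2·14 = 29 (matches direct enumeration: 29).

|A - A| = 29


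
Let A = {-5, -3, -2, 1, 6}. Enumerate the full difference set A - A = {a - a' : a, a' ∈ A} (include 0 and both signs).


A - A = {a - a' : a, a' ∈ A}.
Compute a - a' for each ordered pair (a, a'):
a = -5: -5--5=0, -5--3=-2, -5--2=-3, -5-1=-6, -5-6=-11
a = -3: -3--5=2, -3--3=0, -3--2=-1, -3-1=-4, -3-6=-9
a = -2: -2--5=3, -2--3=1, -2--2=0, -2-1=-3, -2-6=-8
a = 1: 1--5=6, 1--3=4, 1--2=3, 1-1=0, 1-6=-5
a = 6: 6--5=11, 6--3=9, 6--2=8, 6-1=5, 6-6=0
Collecting distinct values (and noting 0 appears from a-a):
A - A = {-11, -9, -8, -6, -5, -4, -3, -2, -1, 0, 1, 2, 3, 4, 5, 6, 8, 9, 11}
|A - A| = 19

A - A = {-11, -9, -8, -6, -5, -4, -3, -2, -1, 0, 1, 2, 3, 4, 5, 6, 8, 9, 11}


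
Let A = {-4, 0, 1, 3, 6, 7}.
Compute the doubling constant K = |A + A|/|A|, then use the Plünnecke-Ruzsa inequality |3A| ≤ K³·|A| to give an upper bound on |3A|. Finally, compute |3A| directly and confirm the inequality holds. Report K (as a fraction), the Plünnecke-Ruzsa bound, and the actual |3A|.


|A| = 6.
Step 1: Compute A + A by enumerating all 36 pairs.
A + A = {-8, -4, -3, -1, 0, 1, 2, 3, 4, 6, 7, 8, 9, 10, 12, 13, 14}, so |A + A| = 17.
Step 2: Doubling constant K = |A + A|/|A| = 17/6 = 17/6 ≈ 2.8333.
Step 3: Plünnecke-Ruzsa gives |3A| ≤ K³·|A| = (2.8333)³ · 6 ≈ 136.4722.
Step 4: Compute 3A = A + A + A directly by enumerating all triples (a,b,c) ∈ A³; |3A| = 30.
Step 5: Check 30 ≤ 136.4722? Yes ✓.

K = 17/6, Plünnecke-Ruzsa bound K³|A| ≈ 136.4722, |3A| = 30, inequality holds.


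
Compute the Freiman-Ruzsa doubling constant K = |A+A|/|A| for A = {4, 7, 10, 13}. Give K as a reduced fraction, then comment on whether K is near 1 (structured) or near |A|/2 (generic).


|A| = 4.
Compute A + A by enumerating all 16 pairs.
A + A = {8, 11, 14, 17, 20, 23, 26}, so |A + A| = 7.
K = |A + A| / |A| = 7/4 (already in lowest terms) ≈ 1.7500.
Reference: AP of size 4 gives K = 7/4 ≈ 1.7500; a fully generic set of size 4 gives K ≈ 2.5000.

|A| = 4, |A + A| = 7, K = 7/4.


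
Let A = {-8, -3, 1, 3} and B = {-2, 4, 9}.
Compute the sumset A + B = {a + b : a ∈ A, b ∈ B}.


A + B = {a + b : a ∈ A, b ∈ B}.
Enumerate all |A|·|B| = 4·3 = 12 pairs (a, b) and collect distinct sums.
a = -8: -8+-2=-10, -8+4=-4, -8+9=1
a = -3: -3+-2=-5, -3+4=1, -3+9=6
a = 1: 1+-2=-1, 1+4=5, 1+9=10
a = 3: 3+-2=1, 3+4=7, 3+9=12
Collecting distinct sums: A + B = {-10, -5, -4, -1, 1, 5, 6, 7, 10, 12}
|A + B| = 10

A + B = {-10, -5, -4, -1, 1, 5, 6, 7, 10, 12}


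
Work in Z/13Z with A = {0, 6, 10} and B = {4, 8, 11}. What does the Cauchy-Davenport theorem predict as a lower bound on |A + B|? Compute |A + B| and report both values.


Cauchy-Davenport: |A + B| ≥ min(p, |A| + |B| - 1) for A, B nonempty in Z/pZ.
|A| = 3, |B| = 3, p = 13.
CD lower bound = min(13, 3 + 3 - 1) = min(13, 5) = 5.
Compute A + B mod 13 directly:
a = 0: 0+4=4, 0+8=8, 0+11=11
a = 6: 6+4=10, 6+8=1, 6+11=4
a = 10: 10+4=1, 10+8=5, 10+11=8
A + B = {1, 4, 5, 8, 10, 11}, so |A + B| = 6.
Verify: 6 ≥ 5? Yes ✓.

CD lower bound = 5, actual |A + B| = 6.


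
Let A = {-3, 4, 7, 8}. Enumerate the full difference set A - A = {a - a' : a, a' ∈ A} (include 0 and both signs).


A - A = {a - a' : a, a' ∈ A}.
Compute a - a' for each ordered pair (a, a'):
a = -3: -3--3=0, -3-4=-7, -3-7=-10, -3-8=-11
a = 4: 4--3=7, 4-4=0, 4-7=-3, 4-8=-4
a = 7: 7--3=10, 7-4=3, 7-7=0, 7-8=-1
a = 8: 8--3=11, 8-4=4, 8-7=1, 8-8=0
Collecting distinct values (and noting 0 appears from a-a):
A - A = {-11, -10, -7, -4, -3, -1, 0, 1, 3, 4, 7, 10, 11}
|A - A| = 13

A - A = {-11, -10, -7, -4, -3, -1, 0, 1, 3, 4, 7, 10, 11}


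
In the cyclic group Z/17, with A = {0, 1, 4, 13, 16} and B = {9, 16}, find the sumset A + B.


Work in Z/17Z: reduce every sum a + b modulo 17.
Enumerate all 10 pairs:
a = 0: 0+9=9, 0+16=16
a = 1: 1+9=10, 1+16=0
a = 4: 4+9=13, 4+16=3
a = 13: 13+9=5, 13+16=12
a = 16: 16+9=8, 16+16=15
Distinct residues collected: {0, 3, 5, 8, 9, 10, 12, 13, 15, 16}
|A + B| = 10 (out of 17 total residues).

A + B = {0, 3, 5, 8, 9, 10, 12, 13, 15, 16}


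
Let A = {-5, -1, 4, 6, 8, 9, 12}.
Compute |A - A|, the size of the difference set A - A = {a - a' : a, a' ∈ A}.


A - A = {a - a' : a, a' ∈ A}; |A| = 7.
Bounds: 2|A|-1 ≤ |A - A| ≤ |A|² - |A| + 1, i.e. 13 ≤ |A - A| ≤ 43.
Note: 0 ∈ A - A always (from a - a). The set is symmetric: if d ∈ A - A then -d ∈ A - A.
Enumerate nonzero differences d = a - a' with a > a' (then include -d):
Positive differences: {1, 2, 3, 4, 5, 6, 7, 8, 9, 10, 11, 13, 14, 17}
Full difference set: {0} ∪ (positive diffs) ∪ (negative diffs).
|A - A| = 1 + 2·14 = 29 (matches direct enumeration: 29).

|A - A| = 29


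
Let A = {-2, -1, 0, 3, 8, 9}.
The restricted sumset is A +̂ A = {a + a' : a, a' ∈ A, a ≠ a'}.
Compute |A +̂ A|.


Restricted sumset: A +̂ A = {a + a' : a ∈ A, a' ∈ A, a ≠ a'}.
Equivalently, take A + A and drop any sum 2a that is achievable ONLY as a + a for a ∈ A (i.e. sums representable only with equal summands).
Enumerate pairs (a, a') with a < a' (symmetric, so each unordered pair gives one sum; this covers all a ≠ a'):
  -2 + -1 = -3
  -2 + 0 = -2
  -2 + 3 = 1
  -2 + 8 = 6
  -2 + 9 = 7
  -1 + 0 = -1
  -1 + 3 = 2
  -1 + 8 = 7
  -1 + 9 = 8
  0 + 3 = 3
  0 + 8 = 8
  0 + 9 = 9
  3 + 8 = 11
  3 + 9 = 12
  8 + 9 = 17
Collected distinct sums: {-3, -2, -1, 1, 2, 3, 6, 7, 8, 9, 11, 12, 17}
|A +̂ A| = 13
(Reference bound: |A +̂ A| ≥ 2|A| - 3 for |A| ≥ 2, with |A| = 6 giving ≥ 9.)

|A +̂ A| = 13


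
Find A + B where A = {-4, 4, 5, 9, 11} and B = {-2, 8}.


A + B = {a + b : a ∈ A, b ∈ B}.
Enumerate all |A|·|B| = 5·2 = 10 pairs (a, b) and collect distinct sums.
a = -4: -4+-2=-6, -4+8=4
a = 4: 4+-2=2, 4+8=12
a = 5: 5+-2=3, 5+8=13
a = 9: 9+-2=7, 9+8=17
a = 11: 11+-2=9, 11+8=19
Collecting distinct sums: A + B = {-6, 2, 3, 4, 7, 9, 12, 13, 17, 19}
|A + B| = 10

A + B = {-6, 2, 3, 4, 7, 9, 12, 13, 17, 19}


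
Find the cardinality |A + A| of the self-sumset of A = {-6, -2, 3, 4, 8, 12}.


A + A = {a + a' : a, a' ∈ A}; |A| = 6.
General bounds: 2|A| - 1 ≤ |A + A| ≤ |A|(|A|+1)/2, i.e. 11 ≤ |A + A| ≤ 21.
Lower bound 2|A|-1 is attained iff A is an arithmetic progression.
Enumerate sums a + a' for a ≤ a' (symmetric, so this suffices):
a = -6: -6+-6=-12, -6+-2=-8, -6+3=-3, -6+4=-2, -6+8=2, -6+12=6
a = -2: -2+-2=-4, -2+3=1, -2+4=2, -2+8=6, -2+12=10
a = 3: 3+3=6, 3+4=7, 3+8=11, 3+12=15
a = 4: 4+4=8, 4+8=12, 4+12=16
a = 8: 8+8=16, 8+12=20
a = 12: 12+12=24
Distinct sums: {-12, -8, -4, -3, -2, 1, 2, 6, 7, 8, 10, 11, 12, 15, 16, 20, 24}
|A + A| = 17

|A + A| = 17


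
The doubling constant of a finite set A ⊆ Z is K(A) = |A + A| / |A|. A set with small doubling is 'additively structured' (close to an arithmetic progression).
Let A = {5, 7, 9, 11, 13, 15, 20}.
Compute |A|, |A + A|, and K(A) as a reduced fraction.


|A| = 7.
Compute A + A by enumerating all 49 pairs.
A + A = {10, 12, 14, 16, 18, 20, 22, 24, 25, 26, 27, 28, 29, 30, 31, 33, 35, 40}, so |A + A| = 18.
K = |A + A| / |A| = 18/7 (already in lowest terms) ≈ 2.5714.
Reference: AP of size 7 gives K = 13/7 ≈ 1.8571; a fully generic set of size 7 gives K ≈ 4.0000.

|A| = 7, |A + A| = 18, K = 18/7.


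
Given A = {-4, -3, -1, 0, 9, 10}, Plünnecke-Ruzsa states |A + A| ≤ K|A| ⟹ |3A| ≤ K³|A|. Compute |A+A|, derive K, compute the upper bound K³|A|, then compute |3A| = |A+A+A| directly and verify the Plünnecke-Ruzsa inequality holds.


|A| = 6.
Step 1: Compute A + A by enumerating all 36 pairs.
A + A = {-8, -7, -6, -5, -4, -3, -2, -1, 0, 5, 6, 7, 8, 9, 10, 18, 19, 20}, so |A + A| = 18.
Step 2: Doubling constant K = |A + A|/|A| = 18/6 = 18/6 ≈ 3.0000.
Step 3: Plünnecke-Ruzsa gives |3A| ≤ K³·|A| = (3.0000)³ · 6 ≈ 162.0000.
Step 4: Compute 3A = A + A + A directly by enumerating all triples (a,b,c) ∈ A³; |3A| = 34.
Step 5: Check 34 ≤ 162.0000? Yes ✓.

K = 18/6, Plünnecke-Ruzsa bound K³|A| ≈ 162.0000, |3A| = 34, inequality holds.
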